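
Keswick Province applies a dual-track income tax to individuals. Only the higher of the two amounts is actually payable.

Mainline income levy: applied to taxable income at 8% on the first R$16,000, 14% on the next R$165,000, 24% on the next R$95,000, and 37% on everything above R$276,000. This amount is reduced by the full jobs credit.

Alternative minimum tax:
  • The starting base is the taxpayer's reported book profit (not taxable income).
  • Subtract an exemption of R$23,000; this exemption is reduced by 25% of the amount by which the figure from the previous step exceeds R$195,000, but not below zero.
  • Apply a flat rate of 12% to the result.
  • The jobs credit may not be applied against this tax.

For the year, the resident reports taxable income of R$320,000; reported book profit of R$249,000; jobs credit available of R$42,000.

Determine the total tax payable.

R$28,740

Mainline income levy:
  R$16,000 × 8% = R$1,280
  R$165,000 × 14% = R$23,100
  R$95,000 × 24% = R$22,800
  R$44,000 × 37% = R$16,280
  → R$63,460
  Less jobs credit R$42,000 → R$21,460

Alternative minimum tax:
  Base (reported book profit): R$249,000
  Exemption: R$23,000 − 25% × (R$249,000 − R$195,000) = R$23,000 − R$13,500 = R$9,500
  Base: R$249,000 − R$9,500 = R$239,500
  R$239,500 × 12% = R$28,740

R$28,740 > R$21,460, so the alternative minimum tax is the binding amount.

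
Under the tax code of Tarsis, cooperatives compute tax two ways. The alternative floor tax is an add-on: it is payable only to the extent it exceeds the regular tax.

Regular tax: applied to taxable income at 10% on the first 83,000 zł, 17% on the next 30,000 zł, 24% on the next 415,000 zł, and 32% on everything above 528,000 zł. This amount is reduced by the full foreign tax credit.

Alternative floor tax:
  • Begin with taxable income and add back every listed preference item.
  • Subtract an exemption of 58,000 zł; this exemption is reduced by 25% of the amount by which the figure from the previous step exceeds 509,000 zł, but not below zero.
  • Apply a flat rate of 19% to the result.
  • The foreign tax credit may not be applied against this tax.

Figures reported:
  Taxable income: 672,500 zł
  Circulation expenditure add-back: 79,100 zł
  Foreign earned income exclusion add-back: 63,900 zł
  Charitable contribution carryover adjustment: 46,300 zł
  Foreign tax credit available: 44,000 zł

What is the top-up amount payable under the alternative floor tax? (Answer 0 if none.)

48,502 zł

Alternative floor tax:
  Adjusted income: 672,500 zł + 79,100 zł + 63,900 zł + 46,300 zł = 861,800 zł
  Exemption: 25% × (861,800 zł − 509,000 zł) = 88,200 zł ≥ 58,000 zł, so the exemption is fully phased out
  Base: 861,800 zł − 0 zł = 861,800 zł
  861,800 zł × 19% = 163,742 zł

Regular tax:
  83,000 zł × 10% = 8,300 zł
  30,000 zł × 17% = 5,100 zł
  415,000 zł × 24% = 99,600 zł
  144,500 zł × 32% = 46,240 zł
  → 159,240 zł
  Less foreign tax credit 44,000 zł → 115,240 zł

Excess of alternative floor tax over regular tax: 163,742 zł − 115,240 zł = 48,502 zł.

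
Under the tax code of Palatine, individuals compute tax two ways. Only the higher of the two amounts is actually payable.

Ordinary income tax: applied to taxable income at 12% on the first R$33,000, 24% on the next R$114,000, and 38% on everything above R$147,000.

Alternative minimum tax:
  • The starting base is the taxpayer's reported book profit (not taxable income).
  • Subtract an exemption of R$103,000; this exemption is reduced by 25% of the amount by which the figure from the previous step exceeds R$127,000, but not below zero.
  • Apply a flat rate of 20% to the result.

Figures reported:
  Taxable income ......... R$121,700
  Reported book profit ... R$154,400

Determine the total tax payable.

R$25,248

Ordinary income tax:
  R$33,000 × 12% = R$3,960
  R$88,700 × 24% = R$21,288
  → R$25,248

Alternative minimum tax:
  Base (reported book profit): R$154,400
  Exemption: R$103,000 − 25% × (R$154,400 − R$127,000) = R$103,000 − R$6,850 = R$96,150
  Base: R$154,400 − R$96,150 = R$58,250
  R$58,250 × 20% = R$11,650

R$25,248 > R$11,650, so the ordinary income tax governs.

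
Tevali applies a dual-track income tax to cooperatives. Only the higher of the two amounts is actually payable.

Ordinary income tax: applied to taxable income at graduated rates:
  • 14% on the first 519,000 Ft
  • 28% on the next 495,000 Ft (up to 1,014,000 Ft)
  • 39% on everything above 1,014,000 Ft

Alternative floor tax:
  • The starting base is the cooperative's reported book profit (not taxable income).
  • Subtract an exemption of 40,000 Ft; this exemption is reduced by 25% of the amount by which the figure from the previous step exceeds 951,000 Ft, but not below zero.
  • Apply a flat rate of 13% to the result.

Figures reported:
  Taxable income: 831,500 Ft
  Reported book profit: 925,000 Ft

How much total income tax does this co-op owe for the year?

Alternative floor tax:
  Base (reported book profit): 925,000 Ft
  Exemption: 925,000 Ft ≤ 951,000 Ft, so full 40,000 Ft applies
  Base: 925,000 Ft − 40,000 Ft = 885,000 Ft
  885,000 Ft × 13% = 115,050 Ft

Ordinary income tax:
  519,000 Ft × 14% = 72,660 Ft
  312,500 Ft × 28% = 87,500 Ft
  → 160,160 Ft

160,160 Ft > 115,050 Ft, so the ordinary income tax governs.

160,160 Ft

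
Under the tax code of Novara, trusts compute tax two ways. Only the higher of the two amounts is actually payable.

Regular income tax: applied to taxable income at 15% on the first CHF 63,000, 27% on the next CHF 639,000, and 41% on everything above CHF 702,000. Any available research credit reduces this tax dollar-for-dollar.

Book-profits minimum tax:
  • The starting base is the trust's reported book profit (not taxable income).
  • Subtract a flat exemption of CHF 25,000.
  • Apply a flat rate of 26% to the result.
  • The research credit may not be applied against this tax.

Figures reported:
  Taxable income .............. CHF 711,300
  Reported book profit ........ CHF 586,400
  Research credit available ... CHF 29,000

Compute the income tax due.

Book-profits minimum tax:
  Base (reported book profit): CHF 586,400
  Less exemption CHF 25,000 → base CHF 561,400
  CHF 561,400 × 26% = CHF 145,964

Regular income tax:
  CHF 63,000 × 15% = CHF 9,450
  CHF 639,000 × 27% = CHF 172,530
  CHF 9,300 × 41% = CHF 3,813
  → CHF 185,793
  Less research credit CHF 29,000 → CHF 156,793

CHF 156,793 > CHF 145,964, so the regular income tax governs.

CHF 156,793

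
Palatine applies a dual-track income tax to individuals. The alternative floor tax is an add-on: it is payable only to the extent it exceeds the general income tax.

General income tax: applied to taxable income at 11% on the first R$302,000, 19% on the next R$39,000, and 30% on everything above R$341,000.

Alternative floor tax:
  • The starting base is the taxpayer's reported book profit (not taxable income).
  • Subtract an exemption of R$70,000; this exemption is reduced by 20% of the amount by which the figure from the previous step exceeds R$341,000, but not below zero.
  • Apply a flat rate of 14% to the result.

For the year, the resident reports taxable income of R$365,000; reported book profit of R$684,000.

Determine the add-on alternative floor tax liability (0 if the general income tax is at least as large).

General income tax:
  R$302,000 × 11% = R$33,220
  R$39,000 × 19% = R$7,410
  R$24,000 × 30% = R$7,200
  → R$47,830

Alternative floor tax:
  Base (reported book profit): R$684,000
  Exemption: R$70,000 − 20% × (R$684,000 − R$341,000) = R$70,000 − R$68,600 = R$1,400
  Base: R$684,000 − R$1,400 = R$682,600
  R$682,600 × 14% = R$95,564

Excess of alternative floor tax over general income tax: R$95,564 − R$47,830 = R$47,734.

R$47,734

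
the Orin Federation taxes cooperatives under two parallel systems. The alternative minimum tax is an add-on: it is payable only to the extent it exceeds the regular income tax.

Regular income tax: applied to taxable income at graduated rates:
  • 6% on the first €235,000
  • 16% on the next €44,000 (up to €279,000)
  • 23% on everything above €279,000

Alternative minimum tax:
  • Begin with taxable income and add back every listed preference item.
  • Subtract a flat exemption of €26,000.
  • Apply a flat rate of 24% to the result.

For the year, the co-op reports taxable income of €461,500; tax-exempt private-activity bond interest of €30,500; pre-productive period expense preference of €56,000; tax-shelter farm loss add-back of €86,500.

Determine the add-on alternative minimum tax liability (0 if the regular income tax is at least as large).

Regular income tax:
  €235,000 × 6% = €14,100
  €44,000 × 16% = €7,040
  €182,500 × 23% = €41,975
  → €63,115

Alternative minimum tax:
  Adjusted income: €461,500 + €30,500 + €56,000 + €86,500 = €634,500
  Less exemption €26,000 → base €608,500
  €608,500 × 24% = €146,040

Excess of alternative minimum tax over regular income tax: €146,040 − €63,115 = €82,925.

€82,925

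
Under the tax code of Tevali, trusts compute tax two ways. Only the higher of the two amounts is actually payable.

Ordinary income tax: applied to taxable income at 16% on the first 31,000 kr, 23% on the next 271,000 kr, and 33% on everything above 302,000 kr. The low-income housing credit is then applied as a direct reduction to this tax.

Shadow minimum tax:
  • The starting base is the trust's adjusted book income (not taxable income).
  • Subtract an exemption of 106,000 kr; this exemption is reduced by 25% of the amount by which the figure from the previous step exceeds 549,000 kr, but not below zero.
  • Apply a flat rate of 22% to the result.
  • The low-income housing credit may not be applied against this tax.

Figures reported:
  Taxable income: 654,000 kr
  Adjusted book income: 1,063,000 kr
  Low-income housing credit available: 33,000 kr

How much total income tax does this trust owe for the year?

Shadow minimum tax:
  Base (adjusted book income): 1,063,000 kr
  Exemption: 25% × (1,063,000 kr − 549,000 kr) = 128,500 kr ≥ 106,000 kr, so the exemption is fully phased out
  Base: 1,063,000 kr − 0 kr = 1,063,000 kr
  1,063,000 kr × 22% = 233,860 kr

Ordinary income tax:
  31,000 kr × 16% = 4,960 kr
  271,000 kr × 23% = 62,330 kr
  352,000 kr × 33% = 116,160 kr
  → 183,450 kr
  Less low-income housing credit 33,000 kr → 150,450 kr

233,860 kr > 150,450 kr, so the shadow minimum tax is the binding amount.

233,860 kr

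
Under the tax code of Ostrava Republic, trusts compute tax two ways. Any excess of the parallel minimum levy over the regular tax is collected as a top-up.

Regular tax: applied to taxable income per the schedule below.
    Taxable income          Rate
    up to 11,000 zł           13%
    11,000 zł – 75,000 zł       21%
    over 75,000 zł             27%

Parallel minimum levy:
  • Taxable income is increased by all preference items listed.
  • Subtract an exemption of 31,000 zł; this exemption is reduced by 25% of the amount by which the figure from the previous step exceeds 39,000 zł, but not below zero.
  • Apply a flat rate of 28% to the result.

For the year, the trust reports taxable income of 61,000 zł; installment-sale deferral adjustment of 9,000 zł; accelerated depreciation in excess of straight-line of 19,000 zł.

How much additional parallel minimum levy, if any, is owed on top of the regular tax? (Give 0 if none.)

7,810 zł

Parallel minimum levy:
  Adjusted income: 61,000 zł + 9,000 zł + 19,000 zł = 89,000 zł
  Exemption: 31,000 zł − 25% × (89,000 zł − 39,000 zł) = 31,000 zł − 12,500 zł = 18,500 zł
  Base: 89,000 zł − 18,500 zł = 70,500 zł
  70,500 zł × 28% = 19,740 zł

Regular tax:
  11,000 zł × 13% = 1,430 zł
  50,000 zł × 21% = 10,500 zł
  → 11,930 zł

Excess of parallel minimum levy over regular tax: 19,740 zł − 11,930 zł = 7,810 zł.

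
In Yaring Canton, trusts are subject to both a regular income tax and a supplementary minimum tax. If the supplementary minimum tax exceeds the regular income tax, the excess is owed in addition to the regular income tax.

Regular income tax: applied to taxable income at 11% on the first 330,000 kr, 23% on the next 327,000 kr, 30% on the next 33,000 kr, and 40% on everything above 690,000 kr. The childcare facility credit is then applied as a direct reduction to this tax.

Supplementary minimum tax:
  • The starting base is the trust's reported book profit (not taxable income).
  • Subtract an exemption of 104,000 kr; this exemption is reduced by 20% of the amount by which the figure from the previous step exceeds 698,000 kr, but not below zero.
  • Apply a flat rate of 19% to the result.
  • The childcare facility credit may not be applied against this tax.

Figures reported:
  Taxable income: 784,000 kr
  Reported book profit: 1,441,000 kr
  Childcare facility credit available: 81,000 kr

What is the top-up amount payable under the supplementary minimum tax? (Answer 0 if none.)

Regular income tax:
  330,000 kr × 11% = 36,300 kr
  327,000 kr × 23% = 75,210 kr
  33,000 kr × 30% = 9,900 kr
  94,000 kr × 40% = 37,600 kr
  → 159,010 kr
  Less childcare facility credit 81,000 kr → 78,010 kr

Supplementary minimum tax:
  Base (reported book profit): 1,441,000 kr
  Exemption: 20% × (1,441,000 kr − 698,000 kr) = 148,600 kr ≥ 104,000 kr, so the exemption is fully phased out
  Base: 1,441,000 kr − 0 kr = 1,441,000 kr
  1,441,000 kr × 19% = 273,790 kr

Excess of supplementary minimum tax over regular income tax: 273,790 kr − 78,010 kr = 195,780 kr.

195,780 kr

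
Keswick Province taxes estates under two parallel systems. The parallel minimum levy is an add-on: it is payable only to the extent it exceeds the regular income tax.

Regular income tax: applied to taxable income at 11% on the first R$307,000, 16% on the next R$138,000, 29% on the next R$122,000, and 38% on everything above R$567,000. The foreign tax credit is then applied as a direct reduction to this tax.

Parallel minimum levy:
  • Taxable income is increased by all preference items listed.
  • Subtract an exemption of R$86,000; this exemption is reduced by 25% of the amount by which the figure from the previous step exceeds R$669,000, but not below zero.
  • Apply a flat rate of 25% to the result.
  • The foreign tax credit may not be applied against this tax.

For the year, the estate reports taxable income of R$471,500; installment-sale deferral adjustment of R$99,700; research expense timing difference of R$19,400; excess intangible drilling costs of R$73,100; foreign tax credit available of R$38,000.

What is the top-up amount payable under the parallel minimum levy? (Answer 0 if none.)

Parallel minimum levy:
  Adjusted income: R$471,500 + R$99,700 + R$19,400 + R$73,100 = R$663,700
  Exemption: R$663,700 ≤ R$669,000, so full R$86,000 applies
  Base: R$663,700 − R$86,000 = R$577,700
  R$577,700 × 25% = R$144,425

Regular income tax:
  R$307,000 × 11% = R$33,770
  R$138,000 × 16% = R$22,080
  R$26,500 × 29% = R$7,685
  → R$63,535
  Less foreign tax credit R$38,000 → R$25,535

Excess of parallel minimum levy over regular income tax: R$144,425 − R$25,535 = R$118,890.

R$118,890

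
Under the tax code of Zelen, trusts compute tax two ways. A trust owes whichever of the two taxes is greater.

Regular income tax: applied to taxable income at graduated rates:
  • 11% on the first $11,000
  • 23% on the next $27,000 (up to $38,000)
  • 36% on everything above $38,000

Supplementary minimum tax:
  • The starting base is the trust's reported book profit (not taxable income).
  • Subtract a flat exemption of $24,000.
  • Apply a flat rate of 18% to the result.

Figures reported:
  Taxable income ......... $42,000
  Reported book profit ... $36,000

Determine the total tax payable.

$8,860

Supplementary minimum tax:
  Base (reported book profit): $36,000
  Less exemption $24,000 → base $12,000
  $12,000 × 18% = $2,160

Regular income tax:
  $11,000 × 11% = $1,210
  $27,000 × 23% = $6,210
  $4,000 × 36% = $1,440
  → $8,860

$8,860 > $2,160, so the regular income tax governs.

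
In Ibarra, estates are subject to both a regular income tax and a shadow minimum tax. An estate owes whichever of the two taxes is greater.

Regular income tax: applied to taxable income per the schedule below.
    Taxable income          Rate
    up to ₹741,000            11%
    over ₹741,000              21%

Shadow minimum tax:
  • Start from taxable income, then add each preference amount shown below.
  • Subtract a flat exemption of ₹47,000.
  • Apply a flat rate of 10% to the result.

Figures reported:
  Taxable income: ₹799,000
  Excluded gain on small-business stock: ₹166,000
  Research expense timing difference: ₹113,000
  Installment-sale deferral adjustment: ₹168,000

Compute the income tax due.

₹119,900

Shadow minimum tax:
  Adjusted income: ₹799,000 + ₹166,000 + ₹113,000 + ₹168,000 = ₹1,246,000
  Less exemption ₹47,000 → base ₹1,199,000
  ₹1,199,000 × 10% = ₹119,900

Regular income tax:
  ₹741,000 × 11% = ₹81,510
  ₹58,000 × 21% = ₹12,180
  → ₹93,690

₹119,900 > ₹93,690, so the shadow minimum tax is the binding amount.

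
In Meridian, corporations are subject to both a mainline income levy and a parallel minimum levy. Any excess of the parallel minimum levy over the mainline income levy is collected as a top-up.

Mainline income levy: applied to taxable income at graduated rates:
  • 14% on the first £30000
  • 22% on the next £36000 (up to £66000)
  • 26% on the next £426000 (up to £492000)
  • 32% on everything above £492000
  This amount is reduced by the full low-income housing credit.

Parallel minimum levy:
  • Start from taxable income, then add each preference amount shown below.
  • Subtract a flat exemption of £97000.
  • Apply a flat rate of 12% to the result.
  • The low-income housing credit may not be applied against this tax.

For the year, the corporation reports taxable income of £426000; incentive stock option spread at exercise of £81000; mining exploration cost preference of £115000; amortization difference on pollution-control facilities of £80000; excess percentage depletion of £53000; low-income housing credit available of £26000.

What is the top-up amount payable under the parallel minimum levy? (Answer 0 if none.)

£0

Mainline income levy:
  £30000 × 14% = £4200
  £36000 × 22% = £7920
  £360000 × 26% = £93600
  → £105720
  Less low-income housing credit £26000 → £79720

Parallel minimum levy:
  Adjusted income: £426000 + £81000 + £115000 + £80000 + £53000 = £755000
  Less exemption £97000 → base £658000
  £658000 × 12% = £78960

£78960 ≤ £79720, so no add-on is due.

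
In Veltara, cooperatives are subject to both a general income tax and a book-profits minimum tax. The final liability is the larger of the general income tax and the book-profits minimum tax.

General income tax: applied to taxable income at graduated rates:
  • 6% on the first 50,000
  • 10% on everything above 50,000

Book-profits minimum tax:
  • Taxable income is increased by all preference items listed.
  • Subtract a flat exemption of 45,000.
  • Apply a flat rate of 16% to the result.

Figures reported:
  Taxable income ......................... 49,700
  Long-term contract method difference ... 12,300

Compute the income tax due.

General income tax:
  49,700 × 6% = 2,982

Book-profits minimum tax:
  Adjusted income: 49,700 + 12,300 = 62,000
  Less exemption 45,000 → base 17,000
  17,000 × 16% = 2,720

2,982 > 2,720, so the general income tax governs.

2,982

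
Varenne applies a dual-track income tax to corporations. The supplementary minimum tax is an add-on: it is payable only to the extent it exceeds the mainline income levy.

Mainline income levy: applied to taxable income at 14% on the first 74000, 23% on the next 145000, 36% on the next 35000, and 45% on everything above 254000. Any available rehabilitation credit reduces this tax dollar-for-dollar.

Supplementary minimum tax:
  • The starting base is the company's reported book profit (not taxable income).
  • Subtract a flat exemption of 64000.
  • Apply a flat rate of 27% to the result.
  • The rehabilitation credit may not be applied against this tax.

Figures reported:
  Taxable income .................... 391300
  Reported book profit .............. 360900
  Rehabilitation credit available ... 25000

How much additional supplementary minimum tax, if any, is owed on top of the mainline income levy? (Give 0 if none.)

Mainline income levy:
  74000 × 14% = 10360
  145000 × 23% = 33350
  35000 × 36% = 12600
  137300 × 45% = 61785
  → 118095
  Less rehabilitation credit 25000 → 93095

Supplementary minimum tax:
  Base (reported book profit): 360900
  Less exemption 64000 → base 296900
  296900 × 27% = 80163

80163 ≤ 93095, so no add-on is due.

0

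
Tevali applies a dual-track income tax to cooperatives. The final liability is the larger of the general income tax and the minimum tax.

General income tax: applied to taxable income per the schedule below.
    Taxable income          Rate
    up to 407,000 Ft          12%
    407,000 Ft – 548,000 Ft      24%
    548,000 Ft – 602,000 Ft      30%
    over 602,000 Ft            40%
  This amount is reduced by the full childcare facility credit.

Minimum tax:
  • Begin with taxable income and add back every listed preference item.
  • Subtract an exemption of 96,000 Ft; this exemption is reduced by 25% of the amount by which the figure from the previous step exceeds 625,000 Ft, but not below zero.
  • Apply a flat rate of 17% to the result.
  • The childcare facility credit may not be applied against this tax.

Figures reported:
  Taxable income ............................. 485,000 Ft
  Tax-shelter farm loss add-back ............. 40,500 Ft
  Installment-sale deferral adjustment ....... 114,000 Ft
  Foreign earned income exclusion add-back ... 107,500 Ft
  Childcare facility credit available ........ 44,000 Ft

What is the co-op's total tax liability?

115,855 Ft

Minimum tax:
  Adjusted income: 485,000 Ft + 40,500 Ft + 114,000 Ft + 107,500 Ft = 747,000 Ft
  Exemption: 96,000 Ft − 25% × (747,000 Ft − 625,000 Ft) = 96,000 Ft − 30,500 Ft = 65,500 Ft
  Base: 747,000 Ft − 65,500 Ft = 681,500 Ft
  681,500 Ft × 17% = 115,855 Ft

General income tax:
  407,000 Ft × 12% = 48,840 Ft
  78,000 Ft × 24% = 18,720 Ft
  → 67,560 Ft
  Less childcare facility credit 44,000 Ft → 23,560 Ft

115,855 Ft > 23,560 Ft, so the minimum tax is the binding amount.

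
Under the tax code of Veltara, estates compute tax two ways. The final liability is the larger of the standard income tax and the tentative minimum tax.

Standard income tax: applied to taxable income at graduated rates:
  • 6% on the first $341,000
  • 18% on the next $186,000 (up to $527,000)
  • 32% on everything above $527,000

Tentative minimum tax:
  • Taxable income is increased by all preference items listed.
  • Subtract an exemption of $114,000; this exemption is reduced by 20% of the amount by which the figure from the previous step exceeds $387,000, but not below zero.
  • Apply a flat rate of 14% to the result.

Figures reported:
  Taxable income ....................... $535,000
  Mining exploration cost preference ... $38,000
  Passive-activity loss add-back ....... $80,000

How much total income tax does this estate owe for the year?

Standard income tax:
  $341,000 × 6% = $20,460
  $186,000 × 18% = $33,480
  $8,000 × 32% = $2,560
  → $56,500

Tentative minimum tax:
  Adjusted income: $535,000 + $38,000 + $80,000 = $653,000
  Exemption: $114,000 − 20% × ($653,000 − $387,000) = $114,000 − $53,200 = $60,800
  Base: $653,000 − $60,800 = $592,200
  $592,200 × 14% = $82,908

$82,908 > $56,500, so the tentative minimum tax is the binding amount.

$82,908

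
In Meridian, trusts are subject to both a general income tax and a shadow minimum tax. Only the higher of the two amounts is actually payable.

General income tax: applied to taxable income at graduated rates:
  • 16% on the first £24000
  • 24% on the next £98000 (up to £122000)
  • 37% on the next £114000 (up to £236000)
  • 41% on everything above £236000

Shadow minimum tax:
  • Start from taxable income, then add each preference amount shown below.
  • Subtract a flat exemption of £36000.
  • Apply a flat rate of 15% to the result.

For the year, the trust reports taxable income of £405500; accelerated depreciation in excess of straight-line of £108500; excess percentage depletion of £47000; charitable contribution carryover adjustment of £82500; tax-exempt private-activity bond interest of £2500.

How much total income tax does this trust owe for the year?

General income tax:
  £24000 × 16% = £3840
  £98000 × 24% = £23520
  £114000 × 37% = £42180
  £169500 × 41% = £69495
  → £139035

Shadow minimum tax:
  Adjusted income: £405500 + £108500 + £47000 + £82500 + £2500 = £646000
  Less exemption £36000 → base £610000
  £610000 × 15% = £91500

£139035 > £91500, so the general income tax governs.

£139035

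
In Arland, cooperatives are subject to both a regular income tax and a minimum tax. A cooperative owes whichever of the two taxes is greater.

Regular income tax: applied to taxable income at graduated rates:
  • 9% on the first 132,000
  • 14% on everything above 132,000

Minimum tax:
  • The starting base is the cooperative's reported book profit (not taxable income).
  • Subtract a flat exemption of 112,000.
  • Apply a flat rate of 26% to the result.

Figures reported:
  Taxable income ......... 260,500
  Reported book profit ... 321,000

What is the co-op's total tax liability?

54,340

Minimum tax:
  Base (reported book profit): 321,000
  Less exemption 112,000 → base 209,000
  209,000 × 26% = 54,340

Regular income tax:
  132,000 × 9% = 11,880
  128,500 × 14% = 17,990
  → 29,870

54,340 > 29,870, so the minimum tax is the binding amount.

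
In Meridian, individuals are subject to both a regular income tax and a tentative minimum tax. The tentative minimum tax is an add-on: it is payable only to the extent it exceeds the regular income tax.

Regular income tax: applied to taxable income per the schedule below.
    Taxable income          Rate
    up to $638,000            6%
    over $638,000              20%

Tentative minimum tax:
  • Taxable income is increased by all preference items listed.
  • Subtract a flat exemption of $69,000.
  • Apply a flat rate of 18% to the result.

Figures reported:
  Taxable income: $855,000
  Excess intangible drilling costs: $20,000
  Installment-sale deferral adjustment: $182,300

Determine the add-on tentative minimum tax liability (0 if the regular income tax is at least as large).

Tentative minimum tax:
  Adjusted income: $855,000 + $20,000 + $182,300 = $1,057,300
  Less exemption $69,000 → base $988,300
  $988,300 × 18% = $177,894

Regular income tax:
  $638,000 × 6% = $38,280
  $217,000 × 20% = $43,400
  → $81,680

Excess of tentative minimum tax over regular income tax: $177,894 − $81,680 = $96,214.

$96,214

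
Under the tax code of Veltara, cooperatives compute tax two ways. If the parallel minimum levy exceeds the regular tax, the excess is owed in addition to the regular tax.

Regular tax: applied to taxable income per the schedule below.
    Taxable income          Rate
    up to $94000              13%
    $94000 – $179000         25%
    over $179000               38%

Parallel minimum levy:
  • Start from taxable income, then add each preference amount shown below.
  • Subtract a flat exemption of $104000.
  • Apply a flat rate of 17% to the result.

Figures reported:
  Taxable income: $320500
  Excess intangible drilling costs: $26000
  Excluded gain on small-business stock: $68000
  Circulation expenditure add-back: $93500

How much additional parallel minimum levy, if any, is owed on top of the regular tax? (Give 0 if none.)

$0

Regular tax:
  $94000 × 13% = $12220
  $85000 × 25% = $21250
  $141500 × 38% = $53770
  → $87240

Parallel minimum levy:
  Adjusted income: $320500 + $26000 + $68000 + $93500 = $508000
  Less exemption $104000 → base $404000
  $404000 × 17% = $68680

$68680 ≤ $87240, so no add-on is due.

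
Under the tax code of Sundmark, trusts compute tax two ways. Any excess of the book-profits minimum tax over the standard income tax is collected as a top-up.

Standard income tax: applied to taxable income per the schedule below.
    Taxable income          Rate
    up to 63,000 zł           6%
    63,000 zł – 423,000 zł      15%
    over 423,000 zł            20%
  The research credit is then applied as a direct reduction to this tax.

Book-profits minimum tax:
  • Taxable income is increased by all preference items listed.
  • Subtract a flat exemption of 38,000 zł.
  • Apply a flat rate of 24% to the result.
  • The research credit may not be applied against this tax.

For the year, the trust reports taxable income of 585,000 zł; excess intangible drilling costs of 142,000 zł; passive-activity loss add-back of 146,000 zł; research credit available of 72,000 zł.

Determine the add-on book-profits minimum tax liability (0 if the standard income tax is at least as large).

Book-profits minimum tax:
  Adjusted income: 585,000 zł + 142,000 zł + 146,000 zł = 873,000 zł
  Less exemption 38,000 zł → base 835,000 zł
  835,000 zł × 24% = 200,400 zł

Standard income tax:
  63,000 zł × 6% = 3,780 zł
  360,000 zł × 15% = 54,000 zł
  162,000 zł × 20% = 32,400 zł
  → 90,180 zł
  Less research credit 72,000 zł → 18,180 zł

Excess of book-profits minimum tax over standard income tax: 200,400 zł − 18,180 zł = 182,220 zł.

182,220 zł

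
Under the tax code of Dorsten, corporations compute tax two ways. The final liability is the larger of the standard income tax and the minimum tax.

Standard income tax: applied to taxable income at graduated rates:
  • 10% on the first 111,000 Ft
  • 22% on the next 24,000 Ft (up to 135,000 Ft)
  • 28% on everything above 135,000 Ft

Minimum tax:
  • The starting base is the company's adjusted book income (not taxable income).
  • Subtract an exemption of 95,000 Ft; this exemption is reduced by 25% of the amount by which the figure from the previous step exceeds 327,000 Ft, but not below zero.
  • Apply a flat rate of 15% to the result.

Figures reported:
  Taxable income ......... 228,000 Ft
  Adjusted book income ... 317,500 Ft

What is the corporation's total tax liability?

42,420 Ft

Standard income tax:
  111,000 Ft × 10% = 11,100 Ft
  24,000 Ft × 22% = 5,280 Ft
  93,000 Ft × 28% = 26,040 Ft
  → 42,420 Ft

Minimum tax:
  Base (adjusted book income): 317,500 Ft
  Exemption: 317,500 Ft ≤ 327,000 Ft, so full 95,000 Ft applies
  Base: 317,500 Ft − 95,000 Ft = 222,500 Ft
  222,500 Ft × 15% = 33,375 Ft

42,420 Ft > 33,375 Ft, so the standard income tax governs.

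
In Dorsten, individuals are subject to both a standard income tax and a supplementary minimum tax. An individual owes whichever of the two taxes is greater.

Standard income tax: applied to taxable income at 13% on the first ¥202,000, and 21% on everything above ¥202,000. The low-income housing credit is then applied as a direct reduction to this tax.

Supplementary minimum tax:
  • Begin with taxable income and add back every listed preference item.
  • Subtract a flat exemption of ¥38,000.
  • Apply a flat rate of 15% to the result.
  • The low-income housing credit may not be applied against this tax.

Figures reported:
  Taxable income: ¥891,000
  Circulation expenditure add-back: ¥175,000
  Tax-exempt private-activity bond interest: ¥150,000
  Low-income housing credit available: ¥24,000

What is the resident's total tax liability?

Standard income tax:
  ¥202,000 × 13% = ¥26,260
  ¥689,000 × 21% = ¥144,690
  → ¥170,950
  Less low-income housing credit ¥24,000 → ¥146,950

Supplementary minimum tax:
  Adjusted income: ¥891,000 + ¥175,000 + ¥150,000 = ¥1,216,000
  Less exemption ¥38,000 → base ¥1,178,000
  ¥1,178,000 × 15% = ¥176,700

¥176,700 > ¥146,950, so the supplementary minimum tax is the binding amount.

¥176,700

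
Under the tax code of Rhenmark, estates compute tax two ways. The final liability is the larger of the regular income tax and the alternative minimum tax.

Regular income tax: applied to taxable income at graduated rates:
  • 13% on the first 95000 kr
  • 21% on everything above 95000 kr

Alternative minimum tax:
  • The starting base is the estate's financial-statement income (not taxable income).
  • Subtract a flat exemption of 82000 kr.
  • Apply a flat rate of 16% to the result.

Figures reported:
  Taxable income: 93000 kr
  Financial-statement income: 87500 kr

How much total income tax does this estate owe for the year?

Regular income tax:
  93000 kr × 13% = 12090 kr

Alternative minimum tax:
  Base (financial-statement income): 87500 kr
  Less exemption 82000 kr → base 5500 kr
  5500 kr × 16% = 880 kr

12090 kr > 880 kr, so the regular income tax governs.

12090 kr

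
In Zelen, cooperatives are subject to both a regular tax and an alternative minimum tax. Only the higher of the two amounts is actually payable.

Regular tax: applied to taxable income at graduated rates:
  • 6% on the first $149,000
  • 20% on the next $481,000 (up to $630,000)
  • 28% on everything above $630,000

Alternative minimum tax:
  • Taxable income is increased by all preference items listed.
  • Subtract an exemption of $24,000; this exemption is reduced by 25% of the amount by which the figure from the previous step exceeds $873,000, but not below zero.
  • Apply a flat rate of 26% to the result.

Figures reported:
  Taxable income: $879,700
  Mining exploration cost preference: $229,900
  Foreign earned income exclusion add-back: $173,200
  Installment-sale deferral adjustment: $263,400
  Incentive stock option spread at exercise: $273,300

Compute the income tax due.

Regular tax:
  $149,000 × 6% = $8,940
  $481,000 × 20% = $96,200
  $249,700 × 28% = $69,916
  → $175,056

Alternative minimum tax:
  Adjusted income: $879,700 + $229,900 + $173,200 + $263,400 + $273,300 = $1,819,500
  Exemption: 25% × ($1,819,500 − $873,000) = $236,625 ≥ $24,000, so the exemption is fully phased out
  Base: $1,819,500 − $0 = $1,819,500
  $1,819,500 × 26% = $473,070

$473,070 > $175,056, so the alternative minimum tax is the binding amount.

$473,070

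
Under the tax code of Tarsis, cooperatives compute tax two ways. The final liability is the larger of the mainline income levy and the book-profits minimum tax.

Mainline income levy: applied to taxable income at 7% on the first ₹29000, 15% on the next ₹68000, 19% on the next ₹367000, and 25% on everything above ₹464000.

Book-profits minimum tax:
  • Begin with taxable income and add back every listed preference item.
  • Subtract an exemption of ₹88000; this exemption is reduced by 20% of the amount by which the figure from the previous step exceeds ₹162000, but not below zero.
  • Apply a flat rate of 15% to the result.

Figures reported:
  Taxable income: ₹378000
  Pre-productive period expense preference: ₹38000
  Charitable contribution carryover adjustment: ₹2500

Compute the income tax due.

Mainline income levy:
  ₹29000 × 7% = ₹2030
  ₹68000 × 15% = ₹10200
  ₹281000 × 19% = ₹53390
  → ₹65620

Book-profits minimum tax:
  Adjusted income: ₹378000 + ₹38000 + ₹2500 = ₹418500
  Exemption: ₹88000 − 20% × (₹418500 − ₹162000) = ₹88000 − ₹51300 = ₹36700
  Base: ₹418500 − ₹36700 = ₹381800
  ₹381800 × 15% = ₹57270

₹65620 > ₹57270, so the mainline income levy governs.

₹65620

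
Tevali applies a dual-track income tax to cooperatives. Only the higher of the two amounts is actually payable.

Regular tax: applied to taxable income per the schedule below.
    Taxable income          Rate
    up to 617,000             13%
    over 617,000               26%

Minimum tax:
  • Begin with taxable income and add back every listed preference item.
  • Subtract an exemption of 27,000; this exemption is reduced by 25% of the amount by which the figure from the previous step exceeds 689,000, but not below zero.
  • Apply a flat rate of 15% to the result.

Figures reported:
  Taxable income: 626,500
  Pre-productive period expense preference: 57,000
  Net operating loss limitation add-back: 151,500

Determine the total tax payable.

125,250

Minimum tax:
  Adjusted income: 626,500 + 57,000 + 151,500 = 835,000
  Exemption: 25% × (835,000 − 689,000) = 36,500 ≥ 27,000, so the exemption is fully phased out
  Base: 835,000 − 0 = 835,000
  835,000 × 15% = 125,250

Regular tax:
  617,000 × 13% = 80,210
  9,500 × 26% = 2,470
  → 82,680

125,250 > 82,680, so the minimum tax is the binding amount.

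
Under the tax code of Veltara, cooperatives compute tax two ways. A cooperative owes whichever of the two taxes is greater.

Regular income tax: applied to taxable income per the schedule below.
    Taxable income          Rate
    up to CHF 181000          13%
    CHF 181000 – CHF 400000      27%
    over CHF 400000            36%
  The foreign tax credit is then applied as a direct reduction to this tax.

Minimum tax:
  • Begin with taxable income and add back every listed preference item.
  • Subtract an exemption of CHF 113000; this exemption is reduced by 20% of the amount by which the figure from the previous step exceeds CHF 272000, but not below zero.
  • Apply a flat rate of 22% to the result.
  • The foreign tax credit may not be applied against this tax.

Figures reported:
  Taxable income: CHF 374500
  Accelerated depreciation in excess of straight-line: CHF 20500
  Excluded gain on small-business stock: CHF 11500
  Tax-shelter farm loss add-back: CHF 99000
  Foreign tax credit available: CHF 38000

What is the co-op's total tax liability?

Minimum tax:
  Adjusted income: CHF 374500 + CHF 20500 + CHF 11500 + CHF 99000 = CHF 505500
  Exemption: CHF 113000 − 20% × (CHF 505500 − CHF 272000) = CHF 113000 − CHF 46700 = CHF 66300
  Base: CHF 505500 − CHF 66300 = CHF 439200
  CHF 439200 × 22% = CHF 96624

Regular income tax:
  CHF 181000 × 13% = CHF 23530
  CHF 193500 × 27% = CHF 52245
  → CHF 75775
  Less foreign tax credit CHF 38000 → CHF 37775

CHF 96624 > CHF 37775, so the minimum tax is the binding amount.

CHF 96624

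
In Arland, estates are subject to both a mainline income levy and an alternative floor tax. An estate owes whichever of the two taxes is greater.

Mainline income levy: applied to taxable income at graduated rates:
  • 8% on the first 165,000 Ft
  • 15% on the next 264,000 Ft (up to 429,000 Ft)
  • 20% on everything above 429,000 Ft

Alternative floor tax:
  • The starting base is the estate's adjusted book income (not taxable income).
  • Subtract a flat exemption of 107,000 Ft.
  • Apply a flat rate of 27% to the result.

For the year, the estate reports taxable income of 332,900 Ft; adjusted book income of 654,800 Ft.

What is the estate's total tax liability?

147,906 Ft

Mainline income levy:
  165,000 Ft × 8% = 13,200 Ft
  167,900 Ft × 15% = 25,185 Ft
  → 38,385 Ft

Alternative floor tax:
  Base (adjusted book income): 654,800 Ft
  Less exemption 107,000 Ft → base 547,800 Ft
  547,800 Ft × 27% = 147,906 Ft

147,906 Ft > 38,385 Ft, so the alternative floor tax is the binding amount.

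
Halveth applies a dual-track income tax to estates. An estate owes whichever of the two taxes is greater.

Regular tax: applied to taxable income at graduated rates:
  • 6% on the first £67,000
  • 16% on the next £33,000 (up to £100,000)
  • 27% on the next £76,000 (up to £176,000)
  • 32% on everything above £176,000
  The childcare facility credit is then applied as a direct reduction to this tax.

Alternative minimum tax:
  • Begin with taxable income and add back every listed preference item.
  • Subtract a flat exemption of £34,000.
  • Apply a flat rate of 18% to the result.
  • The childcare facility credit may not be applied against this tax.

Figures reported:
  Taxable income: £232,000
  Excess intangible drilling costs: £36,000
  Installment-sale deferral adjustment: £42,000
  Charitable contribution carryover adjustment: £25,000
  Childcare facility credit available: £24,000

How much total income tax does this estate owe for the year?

Regular tax:
  £67,000 × 6% = £4,020
  £33,000 × 16% = £5,280
  £76,000 × 27% = £20,520
  £56,000 × 32% = £17,920
  → £47,740
  Less childcare facility credit £24,000 → £23,740

Alternative minimum tax:
  Adjusted income: £232,000 + £36,000 + £42,000 + £25,000 = £335,000
  Less exemption £34,000 → base £301,000
  £301,000 × 18% = £54,180

£54,180 > £23,740, so the alternative minimum tax is the binding amount.

£54,180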